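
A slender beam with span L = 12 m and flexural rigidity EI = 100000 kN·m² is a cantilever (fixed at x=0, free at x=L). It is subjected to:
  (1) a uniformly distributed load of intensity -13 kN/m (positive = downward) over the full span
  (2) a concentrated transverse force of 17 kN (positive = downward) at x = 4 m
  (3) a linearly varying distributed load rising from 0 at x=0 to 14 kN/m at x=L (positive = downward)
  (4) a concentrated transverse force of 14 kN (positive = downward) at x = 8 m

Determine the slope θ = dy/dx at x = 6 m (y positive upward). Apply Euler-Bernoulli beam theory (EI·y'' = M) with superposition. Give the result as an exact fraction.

Load 1 — uniform load w=-13 kN/m over full span:
  θ_1 = -wx(x²-3Lx+3L²)/(6EI) = -(-13)·6·(6²-3·12·6+3·12²)/(6·100000) = 819/25000 rad
Load 2 — point force P=17 kN at a=4 m (b=L-a=8):
  θ_2 = -Pa²/(2EI)  [x>a] = -17·4²/(2·100000) = -17/12500 rad
Load 3 — triangular load w₀=14 kN/m (0→w₀ over full span):
  θ_3 = (w₀Lx²/4-w₀L²x/3-w₀x⁴/(24L))/EI = (14·12·6²/4-14·12²·6/3-14·6⁴/(24·12))/100000 = -2583/100000 rad
Load 4 — point force P=14 kN at a=8 m (b=L-a=4):
  θ_4 = -Px(2a-x)/(2EI)  [x≤a] = -14·6·(2·8-6)/(2·100000) = -21/5000 rad
Superposition: θ = Σ θ_i = 137/100000 rad ≈ 0.001370 rad

θ(6) = 137/100000 rad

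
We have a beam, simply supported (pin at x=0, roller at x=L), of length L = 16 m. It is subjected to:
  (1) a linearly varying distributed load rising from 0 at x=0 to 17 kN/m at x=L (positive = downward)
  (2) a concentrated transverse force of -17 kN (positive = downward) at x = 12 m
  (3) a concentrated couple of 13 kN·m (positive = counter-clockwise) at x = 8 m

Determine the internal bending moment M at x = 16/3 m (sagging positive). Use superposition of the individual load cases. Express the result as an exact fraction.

Load 1 — triangular load w₀=17 kN/m (0→w₀ over full span):
  M_1 = w₀Lx/6 - w₀x³/(6L) = 17·16·(16/3)/6 - 17·(16/3)³/(6·16) = 17408/81 kN·m
Load 2 — point force P=-17 kN at a=12 m (b=L-a=4):
  M_2 = Pbx/L  [x≤a] = (-17)·4·(16/3)/16 = -68/3 kN·m
Load 3 — applied couple M₀=13 kN·m at a=8 m (b=L-a=8):
  M_3 = M₀x/L  [x≤a] = 13·(16/3)/16 = 13/3 kN·m
Superposition: M = Σ M_i = 15923/81 kN·m ≈ 196.580247 kN·m

M(16/3) = 15923/81 kN·m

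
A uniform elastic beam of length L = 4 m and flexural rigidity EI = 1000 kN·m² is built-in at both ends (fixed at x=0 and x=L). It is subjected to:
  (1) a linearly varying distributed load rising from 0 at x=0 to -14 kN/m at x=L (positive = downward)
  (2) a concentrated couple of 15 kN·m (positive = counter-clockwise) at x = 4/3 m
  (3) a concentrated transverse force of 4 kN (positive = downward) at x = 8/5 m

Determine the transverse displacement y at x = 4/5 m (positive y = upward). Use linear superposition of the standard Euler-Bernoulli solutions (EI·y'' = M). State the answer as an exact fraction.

Load 1 — triangular load w₀=-14 kN/m (0→w₀ over full span):
  y_1 = -w₀x²(L-x)²(x+2L)/(120LEI) = -(-14)·(4/5)²·(4-(4/5))²·((4/5)+2·4)/(120·4·1000) = 9856/5859375 m
Load 2 — applied couple M₀=15 kN·m at a=4/3 m (b=L-a=8/3):
  y_2 = (R_Ax³/6 - M_Ax²/2)/EI  [x≤a] with R_A=5, M_A=0 = (5·(4/5)³/6 - 0·(4/5)²/2)/1000 = 4/9375 m
Load 3 — point force P=4 kN at a=8/5 m (b=L-a=12/5):
  y_3 = -Pb²x²(3aL-(3a+b)x)/(6L³EI)  [x≤a] = -4·(12/5)²·(4/5)²·(3·(8/5)·4-(3·(8/5)+(12/5))·(4/5))/(6·4³·1000) = -1008/1953125 m
Superposition: y = Σ y_i = 9332/5859375 m ≈ 0.001593 m

y(4/5) = 9332/5859375 m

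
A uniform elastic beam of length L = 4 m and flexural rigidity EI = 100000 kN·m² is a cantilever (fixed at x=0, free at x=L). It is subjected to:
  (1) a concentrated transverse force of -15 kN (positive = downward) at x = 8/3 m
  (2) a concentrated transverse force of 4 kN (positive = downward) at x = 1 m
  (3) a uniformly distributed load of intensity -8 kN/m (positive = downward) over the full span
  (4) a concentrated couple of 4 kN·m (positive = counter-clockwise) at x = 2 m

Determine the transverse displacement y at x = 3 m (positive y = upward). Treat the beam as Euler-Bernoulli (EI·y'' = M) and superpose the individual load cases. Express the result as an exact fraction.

Load 1 — point force P=-15 kN at a=8/3 m (b=L-a=4/3):
  y_1 = -Pa²(3x-a)/(6EI)  [x>a] = -(-15)·(8/3)²·(3·3-(8/3))/(6·100000) = 19/16875 m
Load 2 — point force P=4 kN at a=1 m (b=L-a=3):
  y_2 = -Pa²(3x-a)/(6EI)  [x>a] = -4·1²·(3·3-1)/(6·100000) = -1/18750 m
Load 3 — uniform load w=-8 kN/m over full span:
  y_3 = -wx²(x²-4Lx+6L²)/(24EI) = -(-8)·3²·(3²-4·4·3+6·4²)/(24·100000) = 171/100000 m
Load 4 — applied couple M₀=4 kN·m at a=2 m (b=L-a=2):
  y_4 = M₀a(2x-a)/(2EI)  [x>a] = 4·2·(2·3-2)/(2·100000) = 1/6250 m
Superposition: y = Σ y_i = 1589/540000 m ≈ 0.002943 m

y(3) = 1589/540000 m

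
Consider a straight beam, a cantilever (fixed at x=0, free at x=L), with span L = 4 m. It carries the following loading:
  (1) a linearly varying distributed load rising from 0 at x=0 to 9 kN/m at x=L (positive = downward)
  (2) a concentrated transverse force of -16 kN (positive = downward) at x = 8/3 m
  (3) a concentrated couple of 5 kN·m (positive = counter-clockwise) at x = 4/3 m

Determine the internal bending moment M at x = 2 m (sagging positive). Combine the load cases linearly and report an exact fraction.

M(2) = -13/3 kN·m

Load 1 — triangular load w₀=9 kN/m (0→w₀ over full span):
  M_1 = w₀Lx/2 - w₀L²/3 - w₀x³/(6L) = 9·4·2/2 - 9·4²/3 - 9·2³/(6·4) = -15 kN·m
Load 2 — point force P=-16 kN at a=8/3 m (b=L-a=4/3):
  M_2 = -P(a-x)  [x≤a] = -(-16)·((8/3)-2) = 32/3 kN·m
Load 3 — applied couple M₀=5 kN·m at a=4/3 m (b=L-a=8/3):
  M_3 = 0  [x>a] = 0 kN·m
Superposition: M = Σ M_i = -13/3 kN·m ≈ -4.333333 kN·m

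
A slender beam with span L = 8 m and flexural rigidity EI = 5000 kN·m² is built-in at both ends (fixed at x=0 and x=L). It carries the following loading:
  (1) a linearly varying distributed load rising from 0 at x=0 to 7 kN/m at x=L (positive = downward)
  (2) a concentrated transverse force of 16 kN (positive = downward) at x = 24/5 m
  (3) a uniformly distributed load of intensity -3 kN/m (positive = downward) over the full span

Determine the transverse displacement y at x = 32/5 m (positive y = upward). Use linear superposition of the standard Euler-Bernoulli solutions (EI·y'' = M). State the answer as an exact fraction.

Load 1 — triangular load w₀=7 kN/m (0→w₀ over full span):
  y_1 = -w₀x²(L-x)²(x+2L)/(120LEI) = -7·(32/5)²·(8-(32/5))²·((32/5)+2·8)/(120·8·5000) = -100352/29296875 m
Load 2 — point force P=16 kN at a=24/5 m (b=L-a=16/5):
  y_2 = -Pa²(L-x)²(3bL-(3b+a)(L-x))/(6L³EI)  [x>a] = -16·(24/5)²·(8-(32/5))²·(3·(16/5)·8-(3·(16/5)+(24/5))·(8-(32/5)))/(6·8³·5000) = -32256/9765625 m
Load 3 — uniform load w=-3 kN/m over full span:
  y_3 = -wx²(L-x)²/(24EI) = -(-3)·(32/5)²·(8-(32/5))²/(24·5000) = 1024/390625 m
Superposition: y = Σ y_i = -24064/5859375 m ≈ -0.004107 m

y(32/5) = -24064/5859375 m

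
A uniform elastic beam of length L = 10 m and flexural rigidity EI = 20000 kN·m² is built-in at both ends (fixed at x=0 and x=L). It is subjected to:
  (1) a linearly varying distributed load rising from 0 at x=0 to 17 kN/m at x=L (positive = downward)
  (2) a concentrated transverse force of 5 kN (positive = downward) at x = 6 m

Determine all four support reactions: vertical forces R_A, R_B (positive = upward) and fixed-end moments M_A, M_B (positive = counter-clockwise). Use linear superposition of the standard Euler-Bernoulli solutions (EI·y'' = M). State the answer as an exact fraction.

R_A = 1363/50 kN, M_A = 922/15 kN·m, R_B = 3137/50 kN, M_B = -461/5 kN·m

Load 1 — triangular load w₀=17 kN/m (0→w₀ over full span):
  R_A = 3w₀L/20 = 3·17·10/20 = 51/2 kN
  M_A = w₀L²/30 = 17·10²/30 = 170/3 kN·m
  R_B = 7w₀L/20 = 7·17·10/20 = 119/2 kN
  M_B = -w₀L²/20 = -17·10²/20 = -85 kN·m
Load 2 — point force P=5 kN at a=6 m (b=L-a=4):
  R_A = Pb²(3a+b)/L³ = 5·4²·(3·6+4)/10³ = 44/25 kN
  M_A = Pab²/L² = 5·6·4²/10² = 24/5 kN·m
  R_B = Pa²(a+3b)/L³ = 5·6²·(6+3·4)/10³ = 81/25 kN
  M_B = -Pa²b/L² = -5·6²·4/10² = -36/5 kN·m
Superposition: R_A = 1363/50 kN, M_A = 922/15 kN·m, R_B = 3137/50 kN, M_B = -461/5 kN·m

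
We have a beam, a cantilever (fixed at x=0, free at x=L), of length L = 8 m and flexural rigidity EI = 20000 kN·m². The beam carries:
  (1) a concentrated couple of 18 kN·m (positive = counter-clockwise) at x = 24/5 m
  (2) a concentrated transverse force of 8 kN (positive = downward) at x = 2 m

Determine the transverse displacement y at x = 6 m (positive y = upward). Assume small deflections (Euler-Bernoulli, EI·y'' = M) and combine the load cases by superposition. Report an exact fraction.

y(6) = 529/46875 m

Load 1 — applied couple M₀=18 kN·m at a=24/5 m (b=L-a=16/5):
  y_1 = M₀a(2x-a)/(2EI)  [x>a] = 18·(24/5)·(2·6-(24/5))/(2·20000) = 243/15625 m
Load 2 — point force P=8 kN at a=2 m (b=L-a=6):
  y_2 = -Pa²(3x-a)/(6EI)  [x>a] = -8·2²·(3·6-2)/(6·20000) = -8/1875 m
Superposition: y = Σ y_i = 529/46875 m ≈ 0.011285 m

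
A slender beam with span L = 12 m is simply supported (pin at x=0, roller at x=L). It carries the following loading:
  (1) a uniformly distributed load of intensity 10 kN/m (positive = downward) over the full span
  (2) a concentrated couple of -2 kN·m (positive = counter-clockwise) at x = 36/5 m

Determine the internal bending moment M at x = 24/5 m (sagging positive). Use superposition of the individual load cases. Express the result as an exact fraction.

M(24/5) = 172 kN·m

Load 1 — uniform load w=10 kN/m over full span:
  M_1 = wx(L-x)/2 = 10·(24/5)·(12-(24/5))/2 = 864/5 kN·m
Load 2 — applied couple M₀=-2 kN·m at a=36/5 m (b=L-a=24/5):
  M_2 = M₀x/L  [x≤a] = (-2)·(24/5)/12 = -4/5 kN·m
Superposition: M = Σ M_i = 172 kN·m ≈ 172.000000 kN·m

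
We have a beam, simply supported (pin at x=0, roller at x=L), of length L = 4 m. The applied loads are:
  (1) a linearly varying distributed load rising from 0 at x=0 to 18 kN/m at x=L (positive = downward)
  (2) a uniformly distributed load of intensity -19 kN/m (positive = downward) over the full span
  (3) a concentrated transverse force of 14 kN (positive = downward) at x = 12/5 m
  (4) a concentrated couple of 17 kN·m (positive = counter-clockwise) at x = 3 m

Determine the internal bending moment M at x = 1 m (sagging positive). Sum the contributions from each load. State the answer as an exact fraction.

M(1) = -37/5 kN·m

Load 1 — triangular load w₀=18 kN/m (0→w₀ over full span):
  M_1 = w₀Lx/6 - w₀x³/(6L) = 18·4·1/6 - 18·1³/(6·4) = 45/4 kN·m
Load 2 — uniform load w=-19 kN/m over full span:
  M_2 = wx(L-x)/2 = (-19)·1·(4-1)/2 = -57/2 kN·m
Load 3 — point force P=14 kN at a=12/5 m (b=L-a=8/5):
  M_3 = Pbx/L  [x≤a] = 14·(8/5)·1/4 = 28/5 kN·m
Load 4 — applied couple M₀=17 kN·m at a=3 m (b=L-a=1):
  M_4 = M₀x/L  [x≤a] = 17·1/4 = 17/4 kN·m
Superposition: M = Σ M_i = -37/5 kN·m ≈ -7.400000 kN·m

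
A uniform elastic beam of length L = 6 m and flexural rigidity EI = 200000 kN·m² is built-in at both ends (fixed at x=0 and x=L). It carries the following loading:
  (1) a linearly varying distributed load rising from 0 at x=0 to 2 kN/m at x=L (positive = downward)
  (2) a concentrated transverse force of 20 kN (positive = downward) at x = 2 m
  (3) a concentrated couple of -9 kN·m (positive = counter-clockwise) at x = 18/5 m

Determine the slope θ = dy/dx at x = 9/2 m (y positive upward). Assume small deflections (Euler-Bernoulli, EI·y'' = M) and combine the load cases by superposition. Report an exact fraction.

θ(9/2) = 26943/640000000 rad

Load 1 — triangular load w₀=2 kN/m (0→w₀ over full span):
  θ_1 = -w₀(2x(L-x)(L-2x)(x+2L)+x²(L-x)²)/(120LEI) = -2·(2·(9/2)·(6-(9/2))·(6-2·(9/2))·((9/2)+2·6)+(9/2)²·(6-(9/2))²)/(120·6·200000) = 1107/128000000 rad
Load 2 — point force P=20 kN at a=2 m (b=L-a=4):
  θ_2 = Pa²(L-x)(2bL-(3b+a)(L-x))/(2L³EI)  [x>a] = 20·2²·(6-(9/2))·(2·4·6-(3·4+2)·(6-(9/2)))/(2·6³·200000) = 3/80000 rad
Load 3 — applied couple M₀=-9 kN·m at a=18/5 m (b=L-a=12/5):
  θ_3 = (R_Ax²/2 - M_Ax - M₀(x-a))/EI  [x>a] with R_A=-54/25, M_A=-72/25 = ((-54/25)·(9/2)²/2 - (-72/25)·(9/2) - (-9)·((9/2)-(18/5)))/200000 = -81/20000000 rad
Superposition: θ = Σ θ_i = 26943/640000000 rad ≈ 0.000042 rad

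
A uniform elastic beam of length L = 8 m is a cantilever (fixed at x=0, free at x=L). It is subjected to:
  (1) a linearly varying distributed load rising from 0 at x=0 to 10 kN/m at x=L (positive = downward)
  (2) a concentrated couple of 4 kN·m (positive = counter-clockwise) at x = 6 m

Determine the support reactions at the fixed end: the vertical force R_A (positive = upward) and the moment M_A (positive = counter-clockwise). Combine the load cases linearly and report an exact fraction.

R_A = 40 kN, M_A = 628/3 kN·m

Load 1 — triangular load w₀=10 kN/m (0→w₀ over full span):
  R_A = w₀L/2 = 10·8/2 = 40 kN
  M_A = w₀L²/3 = 10·8²/3 = 640/3 kN·m
Load 2 — applied couple M₀=4 kN·m at a=6 m (b=L-a=2):
  R_A = 0 kN
  M_A = -M₀ = -4 kN·m
Superposition: R_A = 40 kN, M_A = 628/3 kN·m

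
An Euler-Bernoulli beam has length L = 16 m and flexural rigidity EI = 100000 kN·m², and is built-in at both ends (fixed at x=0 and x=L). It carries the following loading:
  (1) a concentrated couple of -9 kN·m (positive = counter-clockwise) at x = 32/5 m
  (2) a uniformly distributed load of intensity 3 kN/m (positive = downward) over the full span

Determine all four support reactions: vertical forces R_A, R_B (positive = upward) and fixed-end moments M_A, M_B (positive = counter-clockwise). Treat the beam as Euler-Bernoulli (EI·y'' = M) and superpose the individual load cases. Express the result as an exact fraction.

Load 1 — applied couple M₀=-9 kN·m at a=32/5 m (b=L-a=48/5):
  R_A = 6M₀ab/L³ = 6·(-9)·(32/5)·(48/5)/16³ = -81/100 kN
  M_A = M₀b(2a-b)/L² = (-9)·(48/5)·(2·(32/5)-(48/5))/16² = -27/25 kN·m
  R_B = -6M₀ab/L³ = -6·(-9)·(32/5)·(48/5)/16³ = 81/100 kN
  M_B = M₀a(2b-a)/L² = (-9)·(32/5)·(2·(48/5)-(32/5))/16² = -72/25 kN·m
Load 2 — uniform load w=3 kN/m over full span:
  R_A = wL/2 = 3·16/2 = 24 kN
  M_A = wL²/12 = 3·16²/12 = 64 kN·m
  R_B = wL/2 = 3·16/2 = 24 kN
  M_B = -wL²/12 = -3·16²/12 = -64 kN·m
Superposition: R_A = 2319/100 kN, M_A = 1573/25 kN·m, R_B = 2481/100 kN, M_B = -1672/25 kN·m

R_A = 2319/100 kN, M_A = 1573/25 kN·m, R_B = 2481/100 kN, M_B = -1672/25 kN·m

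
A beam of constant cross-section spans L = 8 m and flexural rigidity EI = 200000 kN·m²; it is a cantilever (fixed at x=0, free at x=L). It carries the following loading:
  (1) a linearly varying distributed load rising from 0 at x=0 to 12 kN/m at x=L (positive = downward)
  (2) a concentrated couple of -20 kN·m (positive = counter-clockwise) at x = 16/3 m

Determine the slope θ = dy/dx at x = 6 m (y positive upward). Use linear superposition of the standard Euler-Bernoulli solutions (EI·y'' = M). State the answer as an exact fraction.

Load 1 — triangular load w₀=12 kN/m (0→w₀ over full span):
  θ_1 = (w₀Lx²/4-w₀L²x/3-w₀x⁴/(24L))/EI = (12·8·6²/4-12·8²·6/3-12·6⁴/(24·8))/200000 = -753/200000 rad
Load 2 — applied couple M₀=-20 kN·m at a=16/3 m (b=L-a=8/3):
  θ_2 = M₀a/EI  [x>a] = (-20)·(16/3)/200000 = -1/1875 rad
Superposition: θ = Σ θ_i = -2579/600000 rad ≈ -0.004298 rad

θ(6) = -2579/600000 rad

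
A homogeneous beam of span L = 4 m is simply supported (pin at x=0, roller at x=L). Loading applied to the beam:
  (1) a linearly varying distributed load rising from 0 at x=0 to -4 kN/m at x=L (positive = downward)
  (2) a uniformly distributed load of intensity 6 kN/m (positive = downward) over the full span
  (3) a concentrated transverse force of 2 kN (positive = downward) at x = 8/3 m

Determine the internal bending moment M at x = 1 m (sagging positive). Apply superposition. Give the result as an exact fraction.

M(1) = 43/6 kN·m

Load 1 — triangular load w₀=-4 kN/m (0→w₀ over full span):
  M_1 = w₀Lx/6 - w₀x³/(6L) = (-4)·4·1/6 - (-4)·1³/(6·4) = -5/2 kN·m
Load 2 — uniform load w=6 kN/m over full span:
  M_2 = wx(L-x)/2 = 6·1·(4-1)/2 = 9 kN·m
Load 3 — point force P=2 kN at a=8/3 m (b=L-a=4/3):
  M_3 = Pbx/L  [x≤a] = 2·(4/3)·1/4 = 2/3 kN·m
Superposition: M = Σ M_i = 43/6 kN·m ≈ 7.166667 kN·m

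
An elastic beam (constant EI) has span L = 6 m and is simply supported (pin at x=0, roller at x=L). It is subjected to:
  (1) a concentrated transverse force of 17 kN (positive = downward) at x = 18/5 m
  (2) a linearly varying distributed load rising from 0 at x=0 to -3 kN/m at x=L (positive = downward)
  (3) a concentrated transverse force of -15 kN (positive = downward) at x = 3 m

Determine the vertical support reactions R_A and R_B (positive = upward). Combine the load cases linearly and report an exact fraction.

Load 1 — point force P=17 kN at a=18/5 m (b=L-a=12/5):
  R_A = Pb/L = 17·(12/5)/6 = 34/5 kN
  R_B = Pa/L = 17·(18/5)/6 = 51/5 kN
Load 2 — triangular load w₀=-3 kN/m (0→w₀ over full span):
  R_A = w₀L/6 = (-3)·6/6 = -3 kN
  R_B = w₀L/3 = (-3)·6/3 = -6 kN
Load 3 — point force P=-15 kN at a=3 m (b=L-a=3):
  R_A = Pb/L = (-15)·3/6 = -15/2 kN
  R_B = Pa/L = (-15)·3/6 = -15/2 kN
Superposition: R_A = -37/10 kN, R_B = -33/10 kN

R_A = -37/10 kN, R_B = -33/10 kN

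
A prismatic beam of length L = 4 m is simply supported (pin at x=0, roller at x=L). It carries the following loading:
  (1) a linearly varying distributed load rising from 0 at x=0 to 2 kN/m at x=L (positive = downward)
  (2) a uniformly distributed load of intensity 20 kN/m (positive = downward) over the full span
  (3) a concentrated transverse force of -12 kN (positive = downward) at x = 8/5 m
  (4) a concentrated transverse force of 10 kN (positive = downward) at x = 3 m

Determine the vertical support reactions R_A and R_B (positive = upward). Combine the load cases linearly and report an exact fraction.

R_A = 1099/30 kN, R_B = 1361/30 kN

Load 1 — triangular load w₀=2 kN/m (0→w₀ over full span):
  R_A = w₀L/6 = 2·4/6 = 4/3 kN
  R_B = w₀L/3 = 2·4/3 = 8/3 kN
Load 2 — uniform load w=20 kN/m over full span:
  R_A = wL/2 = 20·4/2 = 40 kN
  R_B = wL/2 = 20·4/2 = 40 kN
Load 3 — point force P=-12 kN at a=8/5 m (b=L-a=12/5):
  R_A = Pb/L = (-12)·(12/5)/4 = -36/5 kN
  R_B = Pa/L = (-12)·(8/5)/4 = -24/5 kN
Load 4 — point force P=10 kN at a=3 m (b=L-a=1):
  R_A = Pb/L = 10·1/4 = 5/2 kN
  R_B = Pa/L = 10·3/4 = 15/2 kN
Superposition: R_A = 1099/30 kN, R_B = 1361/30 kN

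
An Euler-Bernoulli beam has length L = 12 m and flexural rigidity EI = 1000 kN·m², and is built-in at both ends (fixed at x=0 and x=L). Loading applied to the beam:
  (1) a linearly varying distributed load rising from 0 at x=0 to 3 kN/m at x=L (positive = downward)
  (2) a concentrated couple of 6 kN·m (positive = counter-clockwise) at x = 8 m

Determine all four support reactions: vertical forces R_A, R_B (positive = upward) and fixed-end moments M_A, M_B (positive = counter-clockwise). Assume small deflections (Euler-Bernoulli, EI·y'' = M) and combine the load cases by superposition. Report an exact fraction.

Load 1 — triangular load w₀=3 kN/m (0→w₀ over full span):
  R_A = 3w₀L/20 = 3·3·12/20 = 27/5 kN
  M_A = w₀L²/30 = 3·12²/30 = 72/5 kN·m
  R_B = 7w₀L/20 = 7·3·12/20 = 63/5 kN
  M_B = -w₀L²/20 = -3·12²/20 = -108/5 kN·m
Load 2 — applied couple M₀=6 kN·m at a=8 m (b=L-a=4):
  R_A = 6M₀ab/L³ = 6·6·8·4/12³ = 2/3 kN
  M_A = M₀b(2a-b)/L² = 6·4·(2·8-4)/12² = 2 kN·m
  R_B = -6M₀ab/L³ = -6·6·8·4/12³ = -2/3 kN
  M_B = M₀a(2b-a)/L² = 6·8·(2·4-8)/12² = 0 kN·m
Superposition: R_A = 91/15 kN, M_A = 82/5 kN·m, R_B = 179/15 kN, M_B = -108/5 kN·m

R_A = 91/15 kN, M_A = 82/5 kN·m, R_B = 179/15 kN, M_B = -108/5 kN·m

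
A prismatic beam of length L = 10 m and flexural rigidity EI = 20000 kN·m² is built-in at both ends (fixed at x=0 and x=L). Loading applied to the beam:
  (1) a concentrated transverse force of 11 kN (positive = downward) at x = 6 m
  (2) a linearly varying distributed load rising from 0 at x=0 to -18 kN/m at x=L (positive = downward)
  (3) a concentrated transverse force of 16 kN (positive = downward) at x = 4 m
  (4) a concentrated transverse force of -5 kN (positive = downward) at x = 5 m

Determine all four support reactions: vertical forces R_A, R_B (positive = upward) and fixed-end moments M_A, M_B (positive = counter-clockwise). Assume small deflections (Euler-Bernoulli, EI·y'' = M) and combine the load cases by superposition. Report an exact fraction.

Load 1 — point force P=11 kN at a=6 m (b=L-a=4):
  R_A = Pb²(3a+b)/L³ = 11·4²·(3·6+4)/10³ = 484/125 kN
  M_A = Pab²/L² = 11·6·4²/10² = 264/25 kN·m
  R_B = Pa²(a+3b)/L³ = 11·6²·(6+3·4)/10³ = 891/125 kN
  M_B = -Pa²b/L² = -11·6²·4/10² = -396/25 kN·m
Load 2 — triangular load w₀=-18 kN/m (0→w₀ over full span):
  R_A = 3w₀L/20 = 3·(-18)·10/20 = -27 kN
  M_A = w₀L²/30 = (-18)·10²/30 = -60 kN·m
  R_B = 7w₀L/20 = 7·(-18)·10/20 = -63 kN
  M_B = -w₀L²/20 = -(-18)·10²/20 = 90 kN·m
Load 3 — point force P=16 kN at a=4 m (b=L-a=6):
  R_A = Pb²(3a+b)/L³ = 16·6²·(3·4+6)/10³ = 1296/125 kN
  M_A = Pab²/L² = 16·4·6²/10² = 576/25 kN·m
  R_B = Pa²(a+3b)/L³ = 16·4²·(4+3·6)/10³ = 704/125 kN
  M_B = -Pa²b/L² = -16·4²·6/10² = -384/25 kN·m
Load 4 — point force P=-5 kN at a=5 m (b=L-a=5):
  R_A = Pb²(3a+b)/L³ = (-5)·5²·(3·5+5)/10³ = -5/2 kN
  M_A = Pab²/L² = (-5)·5·5²/10² = -25/4 kN·m
  R_B = Pa²(a+3b)/L³ = (-5)·5²·(5+3·5)/10³ = -5/2 kN
  M_B = -Pa²b/L² = -(-5)·5²·5/10² = 25/4 kN·m
Superposition: R_A = -763/50 kN, M_A = -653/20 kN·m, R_B = -2637/50 kN, M_B = 1301/20 kN·m

R_A = -763/50 kN, M_A = -653/20 kN·m, R_B = -2637/50 kN, M_B = 1301/20 kN·m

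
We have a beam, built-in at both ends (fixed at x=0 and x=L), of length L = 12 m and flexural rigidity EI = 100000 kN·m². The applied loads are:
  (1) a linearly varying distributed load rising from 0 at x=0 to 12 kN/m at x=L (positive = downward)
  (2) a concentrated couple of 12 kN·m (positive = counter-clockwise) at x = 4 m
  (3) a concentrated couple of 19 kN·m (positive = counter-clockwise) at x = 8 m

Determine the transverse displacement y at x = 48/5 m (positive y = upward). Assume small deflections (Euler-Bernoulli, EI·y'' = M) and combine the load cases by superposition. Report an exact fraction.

y(48/5) = -70826/48828125 m

Load 1 — triangular load w₀=12 kN/m (0→w₀ over full span):
  y_1 = -w₀x²(L-x)²(x+2L)/(120LEI) = -12·(48/5)²·(12-(48/5))²·((48/5)+2·12)/(120·12·100000) = -72576/48828125 m
Load 2 — applied couple M₀=12 kN·m at a=4 m (b=L-a=8):
  y_2 = (R_Ax³/6 - M_Ax²/2 - M₀(x-a)²/2)/EI  [x>a] with R_A=4/3, M_A=0 = ((4/3)·(48/5)³/6 - 0·(48/5)²/2 - 12·((48/5)-4)²/2)/100000 = 33/390625 m
Load 3 — applied couple M₀=19 kN·m at a=8 m (b=L-a=4):
  y_3 = (R_Ax³/6 - M_Ax²/2 - M₀(x-a)²/2)/EI  [x>a] with R_A=19/9, M_A=19/3 = ((19/9)·(48/5)³/6 - (19/3)·(48/5)²/2 - 19·((48/5)-8)²/2)/100000 = -19/390625 m
Superposition: y = Σ y_i = -70826/48828125 m ≈ -0.001451 m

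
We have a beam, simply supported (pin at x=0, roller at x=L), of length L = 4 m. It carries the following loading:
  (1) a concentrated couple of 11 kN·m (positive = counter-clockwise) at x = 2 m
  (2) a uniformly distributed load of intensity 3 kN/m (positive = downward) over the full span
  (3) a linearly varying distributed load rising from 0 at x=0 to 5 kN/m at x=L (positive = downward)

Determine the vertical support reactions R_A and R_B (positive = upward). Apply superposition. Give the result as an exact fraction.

Load 1 — applied couple M₀=11 kN·m at a=2 m (b=L-a=2):
  R_A = M₀/L = 11/4 kN
  R_B = -M₀/L = -11/4 kN
Load 2 — uniform load w=3 kN/m over full span:
  R_A = wL/2 = 3·4/2 = 6 kN
  R_B = wL/2 = 3·4/2 = 6 kN
Load 3 — triangular load w₀=5 kN/m (0→w₀ over full span):
  R_A = w₀L/6 = 5·4/6 = 10/3 kN
  R_B = w₀L/3 = 5·4/3 = 20/3 kN
Superposition: R_A = 145/12 kN, R_B = 119/12 kN

R_A = 145/12 kN, R_B = 119/12 kN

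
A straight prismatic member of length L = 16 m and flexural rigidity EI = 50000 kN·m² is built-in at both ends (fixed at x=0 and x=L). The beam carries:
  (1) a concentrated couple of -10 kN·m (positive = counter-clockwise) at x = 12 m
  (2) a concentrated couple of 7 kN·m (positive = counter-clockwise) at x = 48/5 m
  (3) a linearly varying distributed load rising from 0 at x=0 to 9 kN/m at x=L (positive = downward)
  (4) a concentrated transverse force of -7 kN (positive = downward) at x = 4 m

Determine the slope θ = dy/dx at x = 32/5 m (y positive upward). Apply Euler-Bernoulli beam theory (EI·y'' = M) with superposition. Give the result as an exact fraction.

θ(32/5) = -13173/7812500 rad

Load 1 — applied couple M₀=-10 kN·m at a=12 m (b=L-a=4):
  θ_1 = (R_Ax²/2 - M_Ax)/EI  [x≤a] with R_A=-45/64, M_A=-25/8 = ((-45/64)·(32/5)²/2 - (-25/8)·(32/5))/50000 = 7/62500 rad
Load 2 — applied couple M₀=7 kN·m at a=48/5 m (b=L-a=32/5):
  θ_2 = (R_Ax²/2 - M_Ax)/EI  [x≤a] with R_A=63/100, M_A=56/25 = ((63/100)·(32/5)²/2 - (56/25)·(32/5))/50000 = -56/1953125 rad
Load 3 — triangular load w₀=9 kN/m (0→w₀ over full span):
  θ_3 = -w₀(2x(L-x)(L-2x)(x+2L)+x²(L-x)²)/(120LEI) = -9·(2·(32/5)·(16-(32/5))·(16-2·(32/5))·((32/5)+2·16)+(32/5)²·(16-(32/5))²)/(120·16·50000) = -3456/1953125 rad
Load 4 — point force P=-7 kN at a=4 m (b=L-a=12):
  θ_4 = Pa²(L-x)(2bL-(3b+a)(L-x))/(2L³EI)  [x>a] = (-7)·4²·(16-(32/5))·(2·12·16-(3·12+4)·(16-(32/5)))/(2·16³·50000) = 0 rad
Superposition: θ = Σ θ_i = -13173/7812500 rad ≈ -0.001686 rad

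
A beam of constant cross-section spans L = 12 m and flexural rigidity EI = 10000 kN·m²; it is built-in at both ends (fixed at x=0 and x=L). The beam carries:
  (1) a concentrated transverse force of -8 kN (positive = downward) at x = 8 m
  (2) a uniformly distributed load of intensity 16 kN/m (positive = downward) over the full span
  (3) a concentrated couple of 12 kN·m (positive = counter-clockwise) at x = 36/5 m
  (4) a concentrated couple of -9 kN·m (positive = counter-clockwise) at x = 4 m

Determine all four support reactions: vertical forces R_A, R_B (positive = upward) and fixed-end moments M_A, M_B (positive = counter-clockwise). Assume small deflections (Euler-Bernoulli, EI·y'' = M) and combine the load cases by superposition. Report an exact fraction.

Load 1 — point force P=-8 kN at a=8 m (b=L-a=4):
  R_A = Pb²(3a+b)/L³ = (-8)·4²·(3·8+4)/12³ = -56/27 kN
  M_A = Pab²/L² = (-8)·8·4²/12² = -64/9 kN·m
  R_B = Pa²(a+3b)/L³ = (-8)·8²·(8+3·4)/12³ = -160/27 kN
  M_B = -Pa²b/L² = -(-8)·8²·4/12² = 128/9 kN·m
Load 2 — uniform load w=16 kN/m over full span:
  R_A = wL/2 = 16·12/2 = 96 kN
  M_A = wL²/12 = 16·12²/12 = 192 kN·m
  R_B = wL/2 = 16·12/2 = 96 kN
  M_B = -wL²/12 = -16·12²/12 = -192 kN·m
Load 3 — applied couple M₀=12 kN·m at a=36/5 m (b=L-a=24/5):
  R_A = 6M₀ab/L³ = 6·12·(36/5)·(24/5)/12³ = 36/25 kN
  M_A = M₀b(2a-b)/L² = 12·(24/5)·(2·(36/5)-(24/5))/12² = 96/25 kN·m
  R_B = -6M₀ab/L³ = -6·12·(36/5)·(24/5)/12³ = -36/25 kN
  M_B = M₀a(2b-a)/L² = 12·(36/5)·(2·(24/5)-(36/5))/12² = 36/25 kN·m
Load 4 — applied couple M₀=-9 kN·m at a=4 m (b=L-a=8):
  R_A = 6M₀ab/L³ = 6·(-9)·4·8/12³ = -1 kN
  M_A = M₀b(2a-b)/L² = (-9)·8·(2·4-8)/12² = 0 kN·m
  R_B = -6M₀ab/L³ = -6·(-9)·4·8/12³ = 1 kN
  M_B = M₀a(2b-a)/L² = (-9)·4·(2·8-4)/12² = -3 kN·m
Superposition: R_A = 63697/675 kN, M_A = 42464/225 kN·m, R_B = 60503/675 kN, M_B = -40351/225 kN·m

R_A = 63697/675 kN, M_A = 42464/225 kN·m, R_B = 60503/675 kN, M_B = -40351/225 kN·m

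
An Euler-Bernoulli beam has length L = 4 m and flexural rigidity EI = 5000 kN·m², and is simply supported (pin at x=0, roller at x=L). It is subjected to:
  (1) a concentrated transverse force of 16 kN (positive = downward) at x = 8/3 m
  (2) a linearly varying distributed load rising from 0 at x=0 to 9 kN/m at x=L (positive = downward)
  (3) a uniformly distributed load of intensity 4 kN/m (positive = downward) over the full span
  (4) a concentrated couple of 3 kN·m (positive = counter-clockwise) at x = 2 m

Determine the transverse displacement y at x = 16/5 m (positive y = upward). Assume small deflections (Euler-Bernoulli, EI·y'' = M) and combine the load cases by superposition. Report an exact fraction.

Load 1 — point force P=16 kN at a=8/3 m (b=L-a=4/3):
  y_1 = -Pa(L-x)(2Lx-a²-x²)/(6LEI)  [x>a] = -16·(8/3)·(4-(16/5))·(2·4·(16/5)-(8/3)²-(16/5)²)/(6·4·5000) = -14848/6328125 m
Load 2 — triangular load w₀=9 kN/m (0→w₀ over full span):
  y_2 = -w₀x(7L⁴-10L²x²+3x⁴)/(360LEI) = -9·(16/5)·(7·4⁴-10·4²·(16/5)²+3·(16/5)⁴)/(360·4·5000) = -18288/9765625 m
Load 3 — uniform load w=4 kN/m over full span:
  y_3 = -wx(L³-2Lx²+x³)/(24EI) = -4·(16/5)·(4³-2·4·(16/5)²+(16/5)³)/(24·5000) = -1856/1171875 m
Load 4 — applied couple M₀=3 kN·m at a=2 m (b=L-a=2):
  y_4 = (M₀x³/(6L)-M₀(x-a)²/2+C₁x)/EI  [x>a] with C₁=M₀(3b²-L²)/(6L)=-1/2 = (3·(16/5)³/(6·4)-3·((16/5)-2)²/2+(-1/2)·(16/5))/5000 = 21/312500 m
Superposition: y = Σ y_i = -18147887/3164062500 m ≈ -0.005736 m

y(16/5) = -18147887/3164062500 m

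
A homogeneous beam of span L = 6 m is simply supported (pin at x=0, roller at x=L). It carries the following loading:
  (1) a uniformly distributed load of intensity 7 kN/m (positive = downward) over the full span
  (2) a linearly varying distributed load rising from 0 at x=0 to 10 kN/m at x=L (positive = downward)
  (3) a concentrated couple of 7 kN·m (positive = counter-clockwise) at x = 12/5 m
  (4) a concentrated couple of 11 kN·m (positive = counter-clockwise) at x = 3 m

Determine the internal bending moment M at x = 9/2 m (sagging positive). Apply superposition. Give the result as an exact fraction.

M(9/2) = 621/16 kN·m

Load 1 — uniform load w=7 kN/m over full span:
  M_1 = wx(L-x)/2 = 7·(9/2)·(6-(9/2))/2 = 189/8 kN·m
Load 2 — triangular load w₀=10 kN/m (0→w₀ over full span):
  M_2 = w₀Lx/6 - w₀x³/(6L) = 10·6·(9/2)/6 - 10·(9/2)³/(6·6) = 315/16 kN·m
Load 3 — applied couple M₀=7 kN·m at a=12/5 m (b=L-a=18/5):
  M_3 = M₀x/L - M₀  [x>a] = 7·(9/2)/6 - 7 = -7/4 kN·m
Load 4 — applied couple M₀=11 kN·m at a=3 m (b=L-a=3):
  M_4 = M₀x/L - M₀  [x>a] = 11·(9/2)/6 - 11 = -11/4 kN·m
Superposition: M = Σ M_i = 621/16 kN·m ≈ 38.812500 kN·m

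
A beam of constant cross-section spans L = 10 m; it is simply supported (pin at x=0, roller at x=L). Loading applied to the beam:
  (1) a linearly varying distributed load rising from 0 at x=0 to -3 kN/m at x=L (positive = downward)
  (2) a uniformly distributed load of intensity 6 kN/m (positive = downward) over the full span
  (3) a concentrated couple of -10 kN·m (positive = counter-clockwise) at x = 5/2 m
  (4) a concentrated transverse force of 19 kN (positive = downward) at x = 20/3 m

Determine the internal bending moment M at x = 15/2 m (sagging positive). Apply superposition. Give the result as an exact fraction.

Load 1 — triangular load w₀=-3 kN/m (0→w₀ over full span):
  M_1 = w₀Lx/6 - w₀x³/(6L) = (-3)·10·(15/2)/6 - (-3)·(15/2)³/(6·10) = -525/32 kN·m
Load 2 — uniform load w=6 kN/m over full span:
  M_2 = wx(L-x)/2 = 6·(15/2)·(10-(15/2))/2 = 225/4 kN·m
Load 3 — applied couple M₀=-10 kN·m at a=5/2 m (b=L-a=15/2):
  M_3 = M₀x/L - M₀  [x>a] = (-10)·(15/2)/10 - (-10) = 5/2 kN·m
Load 4 — point force P=19 kN at a=20/3 m (b=L-a=10/3):
  M_4 = Pa(L-x)/L  [x>a] = 19·(20/3)·(10-(15/2))/10 = 95/3 kN·m
Superposition: M = Σ M_i = 7105/96 kN·m ≈ 74.010417 kN·m

M(15/2) = 7105/96 kN·m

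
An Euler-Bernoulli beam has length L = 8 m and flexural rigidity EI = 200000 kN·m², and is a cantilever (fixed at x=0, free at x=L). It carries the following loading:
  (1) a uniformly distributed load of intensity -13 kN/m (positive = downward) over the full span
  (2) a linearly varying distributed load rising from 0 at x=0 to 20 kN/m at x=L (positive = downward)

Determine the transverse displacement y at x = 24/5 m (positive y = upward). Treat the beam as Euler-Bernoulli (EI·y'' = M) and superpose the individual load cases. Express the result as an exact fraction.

y(24/5) = -16152/9765625 m

Load 1 — uniform load w=-13 kN/m over full span:
  y_1 = -wx²(x²-4Lx+6L²)/(24EI) = -(-13)·(24/5)²·((24/5)²-4·8·(24/5)+6·8²)/(24·200000) = 30888/1953125 m
Load 2 — triangular load w₀=20 kN/m (0→w₀ over full span):
  y_2 = (w₀Lx³/12-w₀L²x²/6-w₀x⁵/(120L))/EI = (20·8·(24/5)³/12-20·8²·(24/5)²/6-20·(24/5)⁵/(120·8))/200000 = -170592/9765625 m
Superposition: y = Σ y_i = -16152/9765625 m ≈ -0.001654 m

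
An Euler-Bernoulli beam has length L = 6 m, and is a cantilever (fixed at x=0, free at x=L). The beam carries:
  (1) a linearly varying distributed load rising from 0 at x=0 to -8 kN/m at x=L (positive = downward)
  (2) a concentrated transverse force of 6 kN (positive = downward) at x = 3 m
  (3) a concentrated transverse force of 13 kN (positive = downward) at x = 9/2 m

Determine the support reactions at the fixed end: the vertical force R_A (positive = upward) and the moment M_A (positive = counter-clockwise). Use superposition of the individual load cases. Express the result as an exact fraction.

R_A = -5 kN, M_A = -39/2 kN·m

Load 1 — triangular load w₀=-8 kN/m (0→w₀ over full span):
  R_A = w₀L/2 = (-8)·6/2 = -24 kN
  M_A = w₀L²/3 = (-8)·6²/3 = -96 kN·m
Load 2 — point force P=6 kN at a=3 m (b=L-a=3):
  R_A = P = 6 kN
  M_A = Pa = 6·3 = 18 kN·m
Load 3 — point force P=13 kN at a=9/2 m (b=L-a=3/2):
  R_A = P = 13 kN
  M_A = Pa = 13·(9/2) = 117/2 kN·m
Superposition: R_A = -5 kN, M_A = -39/2 kN·m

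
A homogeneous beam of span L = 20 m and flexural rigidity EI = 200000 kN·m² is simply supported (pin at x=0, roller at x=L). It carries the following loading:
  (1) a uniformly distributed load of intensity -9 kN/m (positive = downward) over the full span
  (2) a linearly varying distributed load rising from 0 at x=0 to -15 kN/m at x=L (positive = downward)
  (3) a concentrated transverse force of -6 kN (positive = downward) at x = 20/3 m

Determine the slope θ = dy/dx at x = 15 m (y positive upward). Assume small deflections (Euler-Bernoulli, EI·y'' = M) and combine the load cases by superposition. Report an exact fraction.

θ(15) = -133597/6912000 rad

Load 1 — uniform load w=-9 kN/m over full span:
  θ_1 = -w(L³-6Lx²+4x³)/(24EI) = -(-9)·(20³-6·20·15²+4·15³)/(24·200000) = -33/3200 rad
Load 2 — triangular load w₀=-15 kN/m (0→w₀ over full span):
  θ_2 = -w₀(7L⁴-30L²x²+15x⁴)/(360LEI) = -(-15)·(7·20⁴-30·20²·15²+15·15⁴)/(360·20·200000) = -1313/153600 rad
Load 3 — point force P=-6 kN at a=20/3 m (b=L-a=40/3):
  θ_3 = -Pa(2L²-6Lx+3x²+a²)/(6LEI)  [x>a] = -(-6)·(20/3)·(2·20²-6·20·15+3·15²+(20/3)²)/(6·20·200000) = -101/216000 rad
Superposition: θ = Σ θ_i = -133597/6912000 rad ≈ -0.019328 rad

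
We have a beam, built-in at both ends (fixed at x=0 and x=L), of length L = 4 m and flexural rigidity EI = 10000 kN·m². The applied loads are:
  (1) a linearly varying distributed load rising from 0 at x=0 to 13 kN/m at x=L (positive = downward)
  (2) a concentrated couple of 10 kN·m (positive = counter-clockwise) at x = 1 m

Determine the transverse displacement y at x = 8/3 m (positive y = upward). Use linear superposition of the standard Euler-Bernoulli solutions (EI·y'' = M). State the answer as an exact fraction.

y(8/3) = -7237/36450000 m

Load 1 — triangular load w₀=13 kN/m (0→w₀ over full span):
  y_1 = -w₀x²(L-x)²(x+2L)/(120LEI) = -13·(8/3)²·(4-(8/3))²·((8/3)+2·4)/(120·4·10000) = -832/2278125 m
Load 2 — applied couple M₀=10 kN·m at a=1 m (b=L-a=3):
  y_2 = (R_Ax³/6 - M_Ax²/2 - M₀(x-a)²/2)/EI  [x>a] with R_A=45/16, M_A=-15/8 = ((45/16)·(8/3)³/6 - (-15/8)·(8/3)²/2 - 10·((8/3)-1)²/2)/10000 = 1/6000 m
Superposition: y = Σ y_i = -7237/36450000 m ≈ -0.000199 m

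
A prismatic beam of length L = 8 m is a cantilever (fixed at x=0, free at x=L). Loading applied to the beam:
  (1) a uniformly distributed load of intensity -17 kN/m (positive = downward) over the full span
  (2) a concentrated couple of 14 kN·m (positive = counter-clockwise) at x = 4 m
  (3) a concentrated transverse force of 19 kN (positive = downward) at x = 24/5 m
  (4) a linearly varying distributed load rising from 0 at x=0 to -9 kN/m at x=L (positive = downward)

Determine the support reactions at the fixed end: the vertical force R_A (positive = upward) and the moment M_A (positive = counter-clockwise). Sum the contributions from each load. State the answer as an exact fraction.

R_A = -153 kN, M_A = -3294/5 kN·m

Load 1 — uniform load w=-17 kN/m over full span:
  R_A = wL = (-17)·8 = -136 kN
  M_A = wL²/2 = (-17)·8²/2 = -544 kN·m
Load 2 — applied couple M₀=14 kN·m at a=4 m (b=L-a=4):
  R_A = 0 kN
  M_A = -M₀ = -14 kN·m
Load 3 — point force P=19 kN at a=24/5 m (b=L-a=16/5):
  R_A = P = 19 kN
  M_A = Pa = 19·(24/5) = 456/5 kN·m
Load 4 — triangular load w₀=-9 kN/m (0→w₀ over full span):
  R_A = w₀L/2 = (-9)·8/2 = -36 kN
  M_A = w₀L²/3 = (-9)·8²/3 = -192 kN·m
Superposition: R_A = -153 kN, M_A = -3294/5 kN·m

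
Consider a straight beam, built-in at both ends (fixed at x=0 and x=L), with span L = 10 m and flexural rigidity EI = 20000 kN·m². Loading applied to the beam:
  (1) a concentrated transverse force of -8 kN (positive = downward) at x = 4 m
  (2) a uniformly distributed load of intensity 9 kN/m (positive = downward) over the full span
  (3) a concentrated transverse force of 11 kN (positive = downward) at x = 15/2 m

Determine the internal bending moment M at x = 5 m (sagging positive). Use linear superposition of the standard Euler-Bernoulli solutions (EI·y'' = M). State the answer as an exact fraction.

Load 1 — point force P=-8 kN at a=4 m (b=L-a=6):
  M_1 = Pa²(a+3b)(L-x)/L³ - Pa²b/L²  [x>a] = (-8)·4²·(4+3·6)·(10-5)/10³ - (-8)·4²·6/10² = -32/5 kN·m
Load 2 — uniform load w=9 kN/m over full span:
  M_2 = wLx/2 - wL²/12 - wx²/2 = 9·10·5/2 - 9·10²/12 - 9·5²/2 = 75/2 kN·m
Load 3 — point force P=11 kN at a=15/2 m (b=L-a=5/2):
  M_3 = Pb²(3a+b)x/L³ - Pab²/L²  [x≤a] = 11·(5/2)²·(3·(15/2)+(5/2))·5/10³ - 11·(15/2)·(5/2)²/10² = 55/16 kN·m
Superposition: M = Σ M_i = 2763/80 kN·m ≈ 34.537500 kN·m

M(5) = 2763/80 kN·m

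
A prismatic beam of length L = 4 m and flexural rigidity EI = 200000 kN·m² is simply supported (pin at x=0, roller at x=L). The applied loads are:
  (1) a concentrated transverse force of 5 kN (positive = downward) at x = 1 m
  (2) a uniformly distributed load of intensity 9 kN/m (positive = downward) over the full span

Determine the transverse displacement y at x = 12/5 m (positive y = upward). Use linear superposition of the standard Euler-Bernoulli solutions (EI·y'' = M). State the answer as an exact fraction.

y(12/5) = -61343/375000000 m

Load 1 — point force P=5 kN at a=1 m (b=L-a=3):
  y_1 = -Pa(L-x)(2Lx-a²-x²)/(6LEI)  [x>a] = -5·1·(4-(12/5))·(2·4·(12/5)-1²-(12/5)²)/(6·4·200000) = -311/15000000 m
Load 2 — uniform load w=9 kN/m over full span:
  y_2 = -wx(L³-2Lx²+x³)/(24EI) = -9·(12/5)·(4³-2·4·(12/5)²+(12/5)³)/(24·200000) = -279/1953125 m
Superposition: y = Σ y_i = -61343/375000000 m ≈ -0.000164 m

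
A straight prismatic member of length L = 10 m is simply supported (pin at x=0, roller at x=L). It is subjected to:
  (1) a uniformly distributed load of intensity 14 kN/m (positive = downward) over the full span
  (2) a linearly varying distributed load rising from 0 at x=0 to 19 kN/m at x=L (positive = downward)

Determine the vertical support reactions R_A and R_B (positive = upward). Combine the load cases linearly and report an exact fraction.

R_A = 305/3 kN, R_B = 400/3 kN

Load 1 — uniform load w=14 kN/m over full span:
  R_A = wL/2 = 14·10/2 = 70 kN
  R_B = wL/2 = 14·10/2 = 70 kN
Load 2 — triangular load w₀=19 kN/m (0→w₀ over full span):
  R_A = w₀L/6 = 19·10/6 = 95/3 kN
  R_B = w₀L/3 = 19·10/3 = 190/3 kN
Superposition: R_A = 305/3 kN, R_B = 400/3 kN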